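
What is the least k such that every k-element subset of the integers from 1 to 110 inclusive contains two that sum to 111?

56

Partition {1, …, 110} into 55 pairs: {1,110}, {2,109}, …, {55,56}.
Choosing 55 integers — say the integers 1 through 55 — takes one from each pair and avoids the property.
Choosing 56 forces two into the same pair by pigeonhole, and those sum to 111. So 56.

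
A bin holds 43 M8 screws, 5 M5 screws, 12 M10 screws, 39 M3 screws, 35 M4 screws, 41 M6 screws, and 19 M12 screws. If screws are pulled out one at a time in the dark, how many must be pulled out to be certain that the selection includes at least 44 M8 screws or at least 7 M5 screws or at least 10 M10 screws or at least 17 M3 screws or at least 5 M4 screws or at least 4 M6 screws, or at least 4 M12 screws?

Each of the 7 sizes has its own threshold; avoid all of them simultaneously.
The worst case stops just short of every target: 43 M8, all 5 M5, 9 M10, 16 M3, 4 M4, 3 M6, 3 M12 — 43 + 5 + 9 + 16 + 4 + 3 + 3 = 83 screws.
One more screw must push some size to its target, so 83 + 1 = 84.

84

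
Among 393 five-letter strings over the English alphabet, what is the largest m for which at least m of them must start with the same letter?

16

If each of the 26 possible first letters held at most 15, the total would be at most 26 × 15 = 390 < 393, a contradiction.
So at least one holds ⌈393/26⌉ = 16.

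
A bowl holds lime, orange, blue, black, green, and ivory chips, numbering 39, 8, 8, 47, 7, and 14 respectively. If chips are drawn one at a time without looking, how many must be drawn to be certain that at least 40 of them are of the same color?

Treat the 6 colors as pigeonholes.
In the worst case we take at most 39 of each color, but all 8 orange, all 8 blue, all 7 green, and all 14 ivory (fewer than 39), giving 39 + 8 + 8 + 39 + 7 + 14 = 115.
One more chip then forces some color to 40, so 115 + 1 = 116.

116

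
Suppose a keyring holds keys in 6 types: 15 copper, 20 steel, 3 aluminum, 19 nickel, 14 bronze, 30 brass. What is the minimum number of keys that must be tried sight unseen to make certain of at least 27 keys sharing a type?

Treat the 6 types as pigeonholes.
In the worst case we take at most 26 of each type, but all 15 copper, all 20 steel, all 3 aluminum, all 19 nickel, and all 14 bronze (fewer than 26), giving 15 + 20 + 3 + 19 + 14 + 26 = 97.
One more key then forces some type to 27, so 97 + 1 = 98.

98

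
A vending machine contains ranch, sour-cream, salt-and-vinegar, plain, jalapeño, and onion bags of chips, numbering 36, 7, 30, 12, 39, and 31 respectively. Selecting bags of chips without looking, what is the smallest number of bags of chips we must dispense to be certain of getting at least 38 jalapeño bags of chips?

154

The worst case draws every non-jalapeño bag of chips first: 36 + 7 + 30 + 12 + 31 = 116.
The next 38 draws are then forced to be jalapeño, giving 116 + 38 = 154.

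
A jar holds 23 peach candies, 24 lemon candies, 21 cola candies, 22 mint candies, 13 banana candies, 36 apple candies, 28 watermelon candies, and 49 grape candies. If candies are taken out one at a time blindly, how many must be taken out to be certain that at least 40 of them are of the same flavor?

207

Treat the 8 flavors as pigeonholes.
In the worst case we take at most 39 of each flavor, but all 23 peach, all 24 lemon, all 21 cola, all 22 mint, all 13 banana, all 36 apple, and all 28 watermelon (fewer than 39), giving 23 + 24 + 21 + 22 + 13 + 36 + 28 + 39 = 206.
One more candy then forces some flavor to 40, so 206 + 1 = 207.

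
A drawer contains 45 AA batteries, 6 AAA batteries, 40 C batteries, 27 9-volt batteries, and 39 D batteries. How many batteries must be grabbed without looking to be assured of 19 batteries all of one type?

Treat the 5 types as pigeonholes.
In the worst case we take at most 18 of each type, but all 6 AAA (fewer than 18), giving 18 + 6 + 18 + 18 + 18 = 78.
One more battery then forces some type to 19, so 78 + 1 = 79.

79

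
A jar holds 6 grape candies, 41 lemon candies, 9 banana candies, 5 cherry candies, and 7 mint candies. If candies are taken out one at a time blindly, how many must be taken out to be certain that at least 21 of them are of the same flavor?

In the worst case we take at most 20 of each flavor, but all 6 grape, all 9 banana, all 5 cherry, and all 7 mint (fewer than 20), giving 6 + 20 + 9 + 5 + 7 = 47.
One more candy then forces some flavor to 21, so 47 + 1 = 48.

48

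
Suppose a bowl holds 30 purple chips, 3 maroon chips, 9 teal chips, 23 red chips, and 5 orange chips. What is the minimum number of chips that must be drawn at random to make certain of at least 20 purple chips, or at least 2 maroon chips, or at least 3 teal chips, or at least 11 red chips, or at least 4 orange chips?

The worst case stops just short of every target: 19 purple, 1 maroon, 2 teal, 10 red, 3 orange — 19 + 1 + 2 + 10 + 3 = 35 chips.
One more chip must push some color to its target, so 35 + 1 = 36.

36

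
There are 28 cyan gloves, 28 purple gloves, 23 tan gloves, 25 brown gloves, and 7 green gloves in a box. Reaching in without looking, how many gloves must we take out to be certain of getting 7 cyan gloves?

90

The worst case draws every non-cyan glove first: 28 + 23 + 25 + 7 = 83.
The next 7 draws are then forced to be cyan, giving 83 + 7 = 90.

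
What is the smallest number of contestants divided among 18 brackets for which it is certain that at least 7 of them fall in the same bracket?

109

There are 18 brackets acting as pigeonholes.
With 18 × 6 = 108 contestants we could place exactly 6 in each, with no class reaching 7.
One more forces some class to hold 7, so 108 + 1 = 109.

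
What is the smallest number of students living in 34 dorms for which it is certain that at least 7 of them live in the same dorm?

205

There are 34 dorms acting as pigeonholes.
With 34 × 6 = 204 students we could place exactly 6 in each, with no class reaching 7.
One more forces some class to hold 7, so 204 + 1 = 205.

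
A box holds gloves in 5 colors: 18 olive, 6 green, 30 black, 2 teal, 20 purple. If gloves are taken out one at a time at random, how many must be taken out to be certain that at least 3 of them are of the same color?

The worst case takes 2 gloves of each color without reaching 3 of any: 5 × 2 = 10.
The next glove must bring some color to 3, so 10 + 1 = 11.

11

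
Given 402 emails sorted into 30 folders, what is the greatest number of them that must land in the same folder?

14

The 402 emails fall into 30 folders.
If each of the 30 folders held at most 13, the total would be at most 30 × 13 = 390 < 402, a contradiction.
So at least one holds ⌈402/30⌉ = 14.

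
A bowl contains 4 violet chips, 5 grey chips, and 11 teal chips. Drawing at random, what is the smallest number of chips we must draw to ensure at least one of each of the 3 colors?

The hardest color to obtain is violet: we could draw every other chip first — 20 − 4 = 16 chips — without a single violet one.
The next draw must be violet, so 16 + 1 = 17.

17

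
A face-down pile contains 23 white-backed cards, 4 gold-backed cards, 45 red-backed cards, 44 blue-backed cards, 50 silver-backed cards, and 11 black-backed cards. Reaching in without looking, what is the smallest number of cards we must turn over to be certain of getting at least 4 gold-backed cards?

177

To avoid gold-backed cards as long as possible, exhaust the other 5 back colors first.
The worst case draws every non-gold-backed card first: 23 + 45 + 44 + 50 + 11 = 173.
The next 4 draws are then forced to be gold-backed, giving 173 + 4 = 177.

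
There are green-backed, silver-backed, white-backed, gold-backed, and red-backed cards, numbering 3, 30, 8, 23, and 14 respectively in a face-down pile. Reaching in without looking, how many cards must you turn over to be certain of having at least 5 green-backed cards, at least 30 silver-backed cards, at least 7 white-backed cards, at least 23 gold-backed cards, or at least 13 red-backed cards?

73

The worst case stops just short of every target: all 3 green-backed, 29 silver-backed, 6 white-backed, 22 gold-backed, 12 red-backed — 3 + 29 + 6 + 22 + 12 = 72 cards.
One more card must push some back color to its target, so 72 + 1 = 73.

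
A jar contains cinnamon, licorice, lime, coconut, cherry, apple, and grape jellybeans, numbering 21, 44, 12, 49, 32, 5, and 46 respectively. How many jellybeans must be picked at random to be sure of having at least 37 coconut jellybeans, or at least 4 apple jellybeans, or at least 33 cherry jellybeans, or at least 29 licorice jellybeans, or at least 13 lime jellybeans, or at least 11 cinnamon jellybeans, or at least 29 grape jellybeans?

The worst case stops just short of every target: 10 cinnamon, 28 licorice, 12 lime, 36 coconut, 32 cherry, 3 apple, 28 grape — 10 + 28 + 12 + 36 + 32 + 3 + 28 = 149 jellybeans.
One more jellybean must push some flavor to its target, so 149 + 1 = 150.

150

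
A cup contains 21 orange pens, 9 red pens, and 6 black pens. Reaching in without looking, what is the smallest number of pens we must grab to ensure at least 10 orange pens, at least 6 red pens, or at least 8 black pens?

21

Each of the 3 ink colors has its own threshold; avoid all of them simultaneously.
The worst case stops just short of every target: 9 orange, 5 red, all 6 black — 9 + 5 + 6 = 20 pens.
One more pen must push some ink color to its target, so 20 + 1 = 21.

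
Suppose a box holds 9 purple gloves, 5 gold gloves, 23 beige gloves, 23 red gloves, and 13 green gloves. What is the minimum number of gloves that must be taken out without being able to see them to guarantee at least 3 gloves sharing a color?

11

The worst case takes 2 gloves of each color without reaching 3 of any: 5 × 2 = 10.
The next glove must bring some color to 3, so 10 + 1 = 11.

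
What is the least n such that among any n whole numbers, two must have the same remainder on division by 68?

69

Two integers differ by a multiple of 68 exactly when they share a remainder mod 68.
There are 68 residue classes mod 68, so 68 integers can all lie in distinct classes.
One more integer must repeat a residue, giving a difference divisible by 68. So n = 68 + 1 = 69.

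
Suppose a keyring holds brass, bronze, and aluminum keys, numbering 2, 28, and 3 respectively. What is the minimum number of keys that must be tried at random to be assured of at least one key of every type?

The hardest type to obtain is brass: we could draw every other key first — 33 − 2 = 31 keys — without a single brass one.
The next draw must be brass, so 31 + 1 = 32.

32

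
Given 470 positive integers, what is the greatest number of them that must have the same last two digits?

5

There are 100 possible two-digit endings, which serve as the pigeonholes.
If each of the 100 possible two-digit endings held at most 4, the total would be at most 100 × 4 = 400 < 470, a contradiction.
So at least one holds ⌈470/100⌉ = 5.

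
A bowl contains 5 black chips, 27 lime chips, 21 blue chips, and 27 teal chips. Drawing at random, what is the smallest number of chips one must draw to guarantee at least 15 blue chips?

The worst case draws every non-blue chip first: 5 + 27 + 27 = 59.
The next 15 draws are then forced to be blue, giving 59 + 15 = 74.

74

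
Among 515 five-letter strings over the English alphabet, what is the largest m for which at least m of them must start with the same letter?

20

There are 26 possible first letters, which serve as the pigeonholes.
If each of the 26 possible first letters held at most 19, the total would be at most 26 × 19 = 494 < 515, a contradiction.
So at least one holds ⌈515/26⌉ = 20.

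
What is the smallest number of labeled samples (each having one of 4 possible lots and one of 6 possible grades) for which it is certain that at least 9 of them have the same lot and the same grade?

There are 4 × 6 = 24 (lot, grade) combinations acting as pigeonholes.
With 24 × 8 = 192 labeled samples we could place exactly 8 in each, with no (lot, grade) pair reaching 9.
One more forces some (lot, grade) pair to hold 9, so 192 + 1 = 193.

193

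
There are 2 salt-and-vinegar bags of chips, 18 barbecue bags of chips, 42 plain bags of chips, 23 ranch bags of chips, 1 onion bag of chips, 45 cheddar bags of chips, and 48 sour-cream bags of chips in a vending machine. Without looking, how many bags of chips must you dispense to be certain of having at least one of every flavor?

179

The hardest flavor to obtain is onion: we could draw every other bag of chips first — 179 − 1 = 178 bags of chips — without a single onion one.
The next draw must be onion, so 178 + 1 = 179.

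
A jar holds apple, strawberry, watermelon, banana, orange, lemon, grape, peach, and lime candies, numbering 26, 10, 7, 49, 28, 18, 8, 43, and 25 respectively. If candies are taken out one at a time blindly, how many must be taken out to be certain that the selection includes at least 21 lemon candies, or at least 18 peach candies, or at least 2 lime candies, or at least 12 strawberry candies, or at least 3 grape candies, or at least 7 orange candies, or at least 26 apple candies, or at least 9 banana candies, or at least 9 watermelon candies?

95

The worst case stops just short of every target: 25 apple, all 10 strawberry, all 7 watermelon, 8 banana, 6 orange, all 18 lemon, 2 grape, 17 peach, 1 lime — 25 + 10 + 7 + 8 + 6 + 18 + 2 + 17 + 1 = 94 candies.
One more candy must push some flavor to its target, so 94 + 1 = 95.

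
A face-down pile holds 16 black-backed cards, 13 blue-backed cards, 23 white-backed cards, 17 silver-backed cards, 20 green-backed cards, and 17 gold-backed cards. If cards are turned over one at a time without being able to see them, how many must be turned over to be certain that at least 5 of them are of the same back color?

Treat the 6 back colors as pigeonholes.
The worst case takes 4 cards of each back color without reaching 5 of any: 6 × 4 = 24.
The next card must bring some back color to 5, so 24 + 1 = 25.

25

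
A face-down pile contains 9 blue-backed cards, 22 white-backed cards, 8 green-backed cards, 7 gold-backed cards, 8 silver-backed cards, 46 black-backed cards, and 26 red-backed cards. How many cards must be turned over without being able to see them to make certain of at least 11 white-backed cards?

To avoid white-backed cards as long as possible, exhaust the other 6 back colors first.
The worst case draws every non-white-backed card first: 9 + 8 + 7 + 8 + 46 + 26 = 104.
The next 11 draws are then forced to be white-backed, giving 104 + 11 = 115.

115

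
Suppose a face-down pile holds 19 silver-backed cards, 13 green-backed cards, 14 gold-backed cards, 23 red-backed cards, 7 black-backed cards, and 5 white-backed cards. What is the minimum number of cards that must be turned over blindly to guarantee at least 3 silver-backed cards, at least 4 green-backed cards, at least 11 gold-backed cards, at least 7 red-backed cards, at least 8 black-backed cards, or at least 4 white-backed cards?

The worst case stops just short of every target: 2 silver-backed, 3 green-backed, 10 gold-backed, 6 red-backed, 7 black-backed, 3 white-backed — 2 + 3 + 10 + 6 + 7 + 3 = 31 cards.
One more card must push some back color to its target, so 31 + 1 = 32.

32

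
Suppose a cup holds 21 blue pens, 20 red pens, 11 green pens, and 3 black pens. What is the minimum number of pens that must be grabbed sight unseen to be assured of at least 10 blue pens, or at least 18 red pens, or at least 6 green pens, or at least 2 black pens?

33

The worst case stops just short of every target: 9 blue, 17 red, 5 green, 1 black — 9 + 17 + 5 + 1 = 32 pens.
One more pen must push some ink color to its target, so 32 + 1 = 33.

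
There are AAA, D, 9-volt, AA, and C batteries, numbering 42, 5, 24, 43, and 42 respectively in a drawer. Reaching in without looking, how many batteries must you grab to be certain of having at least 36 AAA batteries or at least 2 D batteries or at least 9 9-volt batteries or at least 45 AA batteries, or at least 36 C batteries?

The worst case stops just short of every target: 35 AAA, 1 D, 8 9-volt, all 43 AA, 35 C — 35 + 1 + 8 + 43 + 35 = 122 batteries.
One more battery must push some type to its target, so 122 + 1 = 123.

123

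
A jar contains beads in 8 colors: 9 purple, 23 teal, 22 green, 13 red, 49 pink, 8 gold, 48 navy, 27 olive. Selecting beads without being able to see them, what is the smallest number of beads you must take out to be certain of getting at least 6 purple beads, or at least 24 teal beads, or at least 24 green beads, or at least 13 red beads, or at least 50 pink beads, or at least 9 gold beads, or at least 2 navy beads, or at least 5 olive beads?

125

The worst case stops just short of every target: 5 purple, 23 teal, all 22 green, 12 red, 49 pink, 8 gold, 1 navy, 4 olive — 5 + 23 + 22 + 12 + 49 + 8 + 1 + 4 = 124 beads.
One more bead must push some color to its target, so 124 + 1 = 125.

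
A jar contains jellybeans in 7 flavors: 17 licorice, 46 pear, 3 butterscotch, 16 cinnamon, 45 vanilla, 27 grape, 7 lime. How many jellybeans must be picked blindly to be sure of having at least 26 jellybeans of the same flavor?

Treat the 7 flavors as pigeonholes.
In the worst case we take at most 25 of each flavor, but all 17 licorice, all 3 butterscotch, all 16 cinnamon, and all 7 lime (fewer than 25), giving 17 + 25 + 3 + 16 + 25 + 25 + 7 = 118.
One more jellybean then forces some flavor to 26, so 118 + 1 = 119.

119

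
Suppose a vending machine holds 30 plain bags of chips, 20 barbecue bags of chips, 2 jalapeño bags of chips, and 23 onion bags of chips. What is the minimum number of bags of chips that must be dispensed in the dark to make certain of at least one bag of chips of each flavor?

The hardest flavor to obtain is jalapeño: we could draw every other bag of chips first — 75 − 2 = 73 bags of chips — without a single jalapeño one.
The next draw must be jalapeño, so 73 + 1 = 74.

74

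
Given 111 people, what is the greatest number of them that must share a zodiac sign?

10

There are 12 zodiac signs, which serve as the pigeonholes.
If each of the 12 zodiac signs held at most 9, the total would be at most 12 × 9 = 108 < 111, a contradiction.
So at least one holds ⌈111/12⌉ = 10.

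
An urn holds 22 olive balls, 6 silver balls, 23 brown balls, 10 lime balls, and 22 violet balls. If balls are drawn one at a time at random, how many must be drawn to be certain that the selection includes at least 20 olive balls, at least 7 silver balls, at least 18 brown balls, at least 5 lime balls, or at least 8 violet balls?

Each of the 5 colors has its own threshold; avoid all of them simultaneously.
The worst case stops just short of every target: 19 olive, 6 silver, 17 brown, 4 lime, 7 violet — 19 + 6 + 17 + 4 + 7 = 53 balls.
One more ball must push some color to its target, so 53 + 1 = 54.

54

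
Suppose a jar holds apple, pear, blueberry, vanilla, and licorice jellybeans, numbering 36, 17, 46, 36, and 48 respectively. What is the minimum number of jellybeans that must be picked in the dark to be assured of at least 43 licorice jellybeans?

178

The worst case draws every non-licorice jellybean first: 36 + 17 + 46 + 36 = 135.
The next 43 draws are then forced to be licorice, giving 135 + 43 = 178.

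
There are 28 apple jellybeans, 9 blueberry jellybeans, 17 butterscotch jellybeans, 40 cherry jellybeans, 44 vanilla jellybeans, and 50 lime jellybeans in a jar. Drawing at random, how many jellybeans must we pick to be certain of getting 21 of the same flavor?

107

Treat the 6 flavors as pigeonholes.
In the worst case we take at most 20 of each flavor, but all 9 blueberry and all 17 butterscotch (fewer than 20), giving 20 + 9 + 17 + 20 + 20 + 20 = 106.
One more jellybean then forces some flavor to 21, so 106 + 1 = 107.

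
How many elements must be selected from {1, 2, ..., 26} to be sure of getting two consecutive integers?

14

Partition {1, …, 26} into 13 pairs: {1,2}, {3,4}, …, {25,26}.
Choosing 13 integers — say the 13 even numbers 2, 4, …, 26 — takes one from each pair and avoids the property.
Choosing 14 forces two into the same pair by pigeonhole, and those are consecutive. So 14.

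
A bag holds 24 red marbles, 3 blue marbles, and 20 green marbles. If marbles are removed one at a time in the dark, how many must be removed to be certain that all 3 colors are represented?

45

The hardest color to obtain is blue: we could draw every other marble first — 47 − 3 = 44 marbles — without a single blue one.
The next draw must be blue, so 44 + 1 = 45.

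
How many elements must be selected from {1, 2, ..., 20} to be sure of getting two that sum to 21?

Partition {1, …, 20} into 10 pairs: {1,20}, {2,19}, …, {10,11}.
Choosing 10 integers — say the integers 1 through 10 — takes one from each pair and avoids the property.
Choosing 11 forces two into the same pair by pigeonhole, and those sum to 21. So 11.

11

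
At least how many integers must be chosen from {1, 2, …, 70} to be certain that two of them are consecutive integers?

36

Partition {1, …, 70} into 35 pairs: {1,2}, {3,4}, …, {69,70}.
Choosing 35 integers — say the 35 even numbers 2, 4, …, 70 — takes one from each pair and avoids the property.
Choosing 36 forces two into the same pair by pigeonhole, and those are consecutive. So 36.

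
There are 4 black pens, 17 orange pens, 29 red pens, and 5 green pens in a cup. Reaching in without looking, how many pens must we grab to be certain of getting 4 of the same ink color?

13

The worst case takes 3 pens of each ink color without reaching 4 of any: 4 × 3 = 12.
The next pen must bring some ink color to 4, so 12 + 1 = 13.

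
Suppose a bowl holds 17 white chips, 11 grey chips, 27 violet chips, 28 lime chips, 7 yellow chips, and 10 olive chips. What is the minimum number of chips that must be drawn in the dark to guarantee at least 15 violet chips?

88

The worst case draws every non-violet chip first: 17 + 11 + 28 + 7 + 10 = 73.
The next 15 draws are then forced to be violet, giving 73 + 15 = 88.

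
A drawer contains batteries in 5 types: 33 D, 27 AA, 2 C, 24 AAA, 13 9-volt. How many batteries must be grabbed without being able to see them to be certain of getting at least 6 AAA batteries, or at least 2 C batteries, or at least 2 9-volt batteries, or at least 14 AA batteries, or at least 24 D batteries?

44

The worst case stops just short of every target: 23 D, 13 AA, 1 C, 5 AAA, 1 9-volt — 23 + 13 + 1 + 5 + 1 = 43 batteries.
One more battery must push some type to its target, so 43 + 1 = 44.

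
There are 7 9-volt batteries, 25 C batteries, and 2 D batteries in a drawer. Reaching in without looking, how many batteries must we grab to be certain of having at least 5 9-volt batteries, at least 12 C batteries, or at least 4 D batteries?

18

The worst case stops just short of every target: 4 9-volt, 11 C, all 2 D — 4 + 11 + 2 = 17 batteries.
One more battery must push some type to its target, so 17 + 1 = 18.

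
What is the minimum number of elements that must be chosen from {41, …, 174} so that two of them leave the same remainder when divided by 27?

Group the integers by remainder mod 27; there are 27 residue classes, each nonempty in this range.
Choosing one from each class (27 integers) avoids any shared remainder.
One more choice must repeat a class, so two differ by a multiple of 27. Hence 27 + 1 = 28.

28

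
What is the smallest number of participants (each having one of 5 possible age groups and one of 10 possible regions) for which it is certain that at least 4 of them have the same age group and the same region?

There are 5 × 10 = 50 (age group, region) combinations acting as pigeonholes.
With 50 × 3 = 150 participants we could place exactly 3 in each, with no (age group, region) pair reaching 4.
One more forces some (age group, region) pair to hold 4, so 150 + 1 = 151.

151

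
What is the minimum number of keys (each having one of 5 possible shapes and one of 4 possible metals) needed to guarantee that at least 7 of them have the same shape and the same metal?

121

There are 5 × 4 = 20 (shape, metal) combinations acting as pigeonholes.
With 20 × 6 = 120 keys we could place exactly 6 in each, with no (shape, metal) pair reaching 7.
One more forces some (shape, metal) pair to hold 7, so 120 + 1 = 121.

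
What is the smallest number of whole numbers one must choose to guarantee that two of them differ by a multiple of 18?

19

Use the pigeonhole principle on residue classes: two integers differ by a multiple of 18 exactly when they share a remainder mod 18.
There are 18 residue classes mod 18, so 18 integers can all lie in distinct classes.
One more integer must repeat a residue, giving a difference divisible by 18. So n = 18 + 1 = 19.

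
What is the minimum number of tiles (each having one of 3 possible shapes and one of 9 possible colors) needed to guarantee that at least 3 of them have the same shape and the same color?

There are 3 × 9 = 27 (shape, color) combinations acting as pigeonholes.
With 27 × 2 = 54 tiles we could place exactly 2 in each, with no (shape, color) pair reaching 3.
One more forces some (shape, color) pair to hold 3, so 54 + 1 = 55.

55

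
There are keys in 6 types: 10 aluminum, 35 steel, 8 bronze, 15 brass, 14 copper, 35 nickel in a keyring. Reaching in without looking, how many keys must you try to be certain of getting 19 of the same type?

In the worst case we take at most 18 of each type, but all 10 aluminum, all 8 bronze, all 15 brass, and all 14 copper (fewer than 18), giving 10 + 18 + 8 + 15 + 14 + 18 = 83.
One more key then forces some type to 19, so 83 + 1 = 84.

84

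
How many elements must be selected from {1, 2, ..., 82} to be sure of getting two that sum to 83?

Partition {1, …, 82} into 41 pairs: {1,82}, {2,81}, …, {41,42}.
Choosing 41 integers — say the integers 1 through 41 — takes one from each pair and avoids the property.
Choosing 42 forces two into the same pair by pigeonhole, and those sum to 83. So 42.

42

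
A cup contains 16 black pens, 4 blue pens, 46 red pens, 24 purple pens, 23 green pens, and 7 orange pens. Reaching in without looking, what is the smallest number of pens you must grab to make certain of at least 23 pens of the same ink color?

In the worst case we take at most 22 of each ink color, but all 16 black, all 4 blue, and all 7 orange (fewer than 22), giving 16 + 4 + 22 + 22 + 22 + 7 = 93.
One more pen then forces some ink color to 23, so 93 + 1 = 94.

94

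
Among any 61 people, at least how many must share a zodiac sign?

6

There are 12 zodiac signs, which serve as the pigeonholes.
If each of the 12 zodiac signs held at most 5, the total would be at most 12 × 5 = 60 < 61, a contradiction.
So at least one holds ⌈61/12⌉ = 6.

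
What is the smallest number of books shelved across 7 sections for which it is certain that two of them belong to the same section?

There are 7 sections acting as pigeonholes.
With 7 books we could place one in each, avoiding any repeat.
One more forces some class to hold 2, so 7 + 1 = 8.

8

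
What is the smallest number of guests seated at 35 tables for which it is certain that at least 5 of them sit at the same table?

141

There are 35 tables acting as pigeonholes.
With 35 × 4 = 140 guests we could place exactly 4 in each, with no class reaching 5.
One more forces some class to hold 5, so 140 + 1 = 141.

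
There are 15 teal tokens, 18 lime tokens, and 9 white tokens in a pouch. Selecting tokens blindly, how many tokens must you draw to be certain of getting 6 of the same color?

The worst case takes 5 tokens of each color without reaching 6 of any: 3 × 5 = 15.
The next token must bring some color to 6, so 15 + 1 = 16.

16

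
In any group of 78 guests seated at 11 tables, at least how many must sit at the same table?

If each of the 11 tables held at most 7, the total would be at most 11 × 7 = 77 < 78, a contradiction.
So at least one holds ⌈78/11⌉ = 8.

8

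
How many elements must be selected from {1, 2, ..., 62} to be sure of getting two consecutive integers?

32

Partition {1, …, 62} into 31 pairs: {1,2}, {3,4}, …, {61,62}.
Choosing 31 integers — say the 31 even numbers 2, 4, …, 62 — takes one from each pair and avoids the property.
Choosing 32 forces two into the same pair by pigeonhole, and those are consecutive. So 32.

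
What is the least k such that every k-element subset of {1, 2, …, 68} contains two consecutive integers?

35

Partition {1, …, 68} into 34 pairs: {1,2}, {3,4}, …, {67,68}.
Choosing 34 integers — say the 34 even numbers 2, 4, …, 68 — takes one from each pair and avoids the property.
Choosing 35 forces two into the same pair by pigeonhole, and those are consecutive. So 35.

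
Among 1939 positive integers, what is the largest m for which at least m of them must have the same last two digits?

20

There are 100 possible two-digit endings, which serve as the pigeonholes.
If each of the 100 possible two-digit endings held at most 19, the total would be at most 100 × 19 = 1900 < 1939, a contradiction.
So at least one holds ⌈1939/100⌉ = 20.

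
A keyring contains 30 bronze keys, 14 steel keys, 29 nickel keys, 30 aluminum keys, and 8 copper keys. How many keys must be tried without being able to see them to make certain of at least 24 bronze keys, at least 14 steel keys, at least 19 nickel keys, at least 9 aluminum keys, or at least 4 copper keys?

66

The worst case stops just short of every target: 23 bronze, 13 steel, 18 nickel, 8 aluminum, 3 copper — 23 + 13 + 18 + 8 + 3 = 65 keys.
One more key must push some type to its target, so 65 + 1 = 66.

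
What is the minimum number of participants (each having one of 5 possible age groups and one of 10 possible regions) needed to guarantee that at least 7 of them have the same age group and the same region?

301

There are 5 × 10 = 50 (age group, region) combinations acting as pigeonholes.
With 50 × 6 = 300 participants we could place exactly 6 in each, with no (age group, region) pair reaching 7.
One more forces some (age group, region) pair to hold 7, so 300 + 1 = 301.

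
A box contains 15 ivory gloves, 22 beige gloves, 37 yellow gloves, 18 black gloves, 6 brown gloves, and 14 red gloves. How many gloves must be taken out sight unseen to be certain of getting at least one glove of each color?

The hardest color to obtain is brown: we could draw every other glove first — 112 − 6 = 106 gloves — without a single brown one.
The next draw must be brown, so 106 + 1 = 107.

107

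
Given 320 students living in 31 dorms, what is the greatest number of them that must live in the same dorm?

The 320 students fall into 31 dorms.
If each of the 31 dorms held at most 10, the total would be at most 31 × 10 = 310 < 320, a contradiction.
So at least one holds ⌈320/31⌉ = 11.

11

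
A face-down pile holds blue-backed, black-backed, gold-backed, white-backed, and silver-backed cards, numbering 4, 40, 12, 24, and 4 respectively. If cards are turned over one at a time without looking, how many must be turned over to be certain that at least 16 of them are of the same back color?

Treat the 5 back colors as pigeonholes.
In the worst case we take at most 15 of each back color, but all 4 blue-backed, all 12 gold-backed, and all 4 silver-backed (fewer than 15), giving 4 + 15 + 12 + 15 + 4 = 50.
One more card then forces some back color to 16, so 50 + 1 = 51.

51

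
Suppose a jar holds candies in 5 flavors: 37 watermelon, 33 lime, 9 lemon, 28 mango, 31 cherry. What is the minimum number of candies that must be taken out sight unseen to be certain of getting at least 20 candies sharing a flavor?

86

In the worst case we take at most 19 of each flavor, but all 9 lemon (fewer than 19), giving 19 + 19 + 9 + 19 + 19 = 85.
One more candy then forces some flavor to 20, so 85 + 1 = 86.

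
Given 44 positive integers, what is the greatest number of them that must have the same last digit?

If each of the 10 possible last digits held at most 4, the total would be at most 10 × 4 = 40 < 44, a contradiction.
So at least one holds ⌈44/10⌉ = 5.

5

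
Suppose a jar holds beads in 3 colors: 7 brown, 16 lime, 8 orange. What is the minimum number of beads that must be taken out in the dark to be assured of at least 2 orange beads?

The worst case draws every non-orange bead first: 7 + 16 = 23.
The next 2 draws are then forced to be orange, giving 23 + 2 = 25.

25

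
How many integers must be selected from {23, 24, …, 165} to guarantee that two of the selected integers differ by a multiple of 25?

Group the integers by remainder mod 25; there are 25 residue classes, each nonempty in this range.
Choosing one from each class (25 integers) avoids any shared remainder.
One more choice must repeat a class, so two differ by a multiple of 25. Hence 25 + 1 = 26.

26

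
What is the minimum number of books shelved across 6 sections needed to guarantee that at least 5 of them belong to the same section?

25

There are 6 sections acting as pigeonholes.
With 6 × 4 = 24 books we could place exactly 4 in each, with no class reaching 5.
One more forces some class to hold 5, so 24 + 1 = 25.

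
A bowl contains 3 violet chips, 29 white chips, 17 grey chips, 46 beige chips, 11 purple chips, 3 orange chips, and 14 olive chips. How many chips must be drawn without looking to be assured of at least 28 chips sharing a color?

103

In the worst case we take at most 27 of each color, but all 3 violet, all 17 grey, all 11 purple, all 3 orange, and all 14 olive (fewer than 27), giving 3 + 27 + 17 + 27 + 11 + 3 + 14 = 102.
One more chip then forces some color to 28, so 102 + 1 = 103.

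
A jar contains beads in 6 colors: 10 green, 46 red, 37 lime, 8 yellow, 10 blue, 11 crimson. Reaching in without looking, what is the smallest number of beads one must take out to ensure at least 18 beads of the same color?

74

In the worst case we take at most 17 of each color, but all 10 green, all 8 yellow, all 10 blue, and all 11 crimson (fewer than 17), giving 10 + 17 + 17 + 8 + 10 + 11 = 73.
One more bead then forces some color to 18, so 73 + 1 = 74.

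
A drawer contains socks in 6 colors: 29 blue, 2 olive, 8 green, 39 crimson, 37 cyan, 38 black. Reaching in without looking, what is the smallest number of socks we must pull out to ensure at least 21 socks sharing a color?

91

In the worst case we take at most 20 of each color, but all 2 olive and all 8 green (fewer than 20), giving 20 + 2 + 8 + 20 + 20 + 20 = 90.
One more sock then forces some color to 21, so 90 + 1 = 91.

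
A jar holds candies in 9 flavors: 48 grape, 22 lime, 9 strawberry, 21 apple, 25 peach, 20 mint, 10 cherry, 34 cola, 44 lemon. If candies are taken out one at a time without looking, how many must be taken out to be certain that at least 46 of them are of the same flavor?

Treat the 9 flavors as pigeonholes.
In the worst case we take at most 45 of each flavor, but all 22 lime, all 9 strawberry, all 21 apple, all 25 peach, all 20 mint, all 10 cherry, all 34 cola, and all 44 lemon (fewer than 45), giving 45 + 22 + 9 + 21 + 25 + 20 + 10 + 34 + 44 = 230.
One more candy then forces some flavor to 46, so 230 + 1 = 231.

231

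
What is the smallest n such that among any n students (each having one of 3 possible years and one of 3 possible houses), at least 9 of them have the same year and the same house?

There are 3 × 3 = 9 (year, house) combinations acting as pigeonholes.
With 9 × 8 = 72 students we could place exactly 8 in each, with no (year, house) pair reaching 9.
One more forces some (year, house) pair to hold 9, so 72 + 1 = 73.

73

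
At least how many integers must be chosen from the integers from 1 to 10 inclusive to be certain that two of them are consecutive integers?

6

Partition {1, …, 10} into 5 pairs: {1,2}, {3,4}, …, {9,10}.
Choosing 5 integers — say the 5 even numbers 2, 4, …, 10 — takes one from each pair and avoids the property.
Choosing 6 forces two into the same pair by pigeonhole, and those are consecutive. So 6.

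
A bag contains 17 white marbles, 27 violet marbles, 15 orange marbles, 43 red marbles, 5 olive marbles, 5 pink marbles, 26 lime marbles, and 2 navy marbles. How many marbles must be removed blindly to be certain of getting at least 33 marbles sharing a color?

130

In the worst case we take at most 32 of each color, but all 17 white, all 27 violet, all 15 orange, all 5 olive, all 5 pink, all 26 lime, and all 2 navy (fewer than 32), giving 17 + 27 + 15 + 32 + 5 + 5 + 26 + 2 = 129.
One more marble then forces some color to 33, so 129 + 1 = 130.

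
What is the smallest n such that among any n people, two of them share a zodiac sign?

There are 12 zodiac signs acting as pigeonholes.
With 12 people we could place one in each, avoiding any repeat.
One more forces some class to hold 2, so 12 + 1 = 13.

13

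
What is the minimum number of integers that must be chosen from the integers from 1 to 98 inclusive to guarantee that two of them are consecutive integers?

50

Partition {1, …, 98} into 49 pairs: {1,2}, {3,4}, …, {97,98}.
Choosing 49 integers — say the 49 even numbers 2, 4, …, 98 — takes one from each pair and avoids the property.
Choosing 50 forces two into the same pair by pigeonhole, and those are consecutive. So 50.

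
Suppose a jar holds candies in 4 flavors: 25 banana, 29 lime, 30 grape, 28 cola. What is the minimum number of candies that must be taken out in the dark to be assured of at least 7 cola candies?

The worst case draws every non-cola candy first: 25 + 29 + 30 = 84.
The next 7 draws are then forced to be cola, giving 84 + 7 = 91.

91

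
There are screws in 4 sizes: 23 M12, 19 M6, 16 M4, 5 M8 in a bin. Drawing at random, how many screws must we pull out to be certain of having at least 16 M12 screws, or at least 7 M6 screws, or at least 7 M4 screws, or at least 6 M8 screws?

33

The worst case stops just short of every target: 15 M12, 6 M6, 6 M4, 5 M8 — 15 + 6 + 6 + 5 = 32 screws.
One more screw must push some size to its target, so 32 + 1 = 33.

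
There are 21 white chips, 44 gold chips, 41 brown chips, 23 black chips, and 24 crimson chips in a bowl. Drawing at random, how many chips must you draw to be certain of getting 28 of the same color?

123

In the worst case we take at most 27 of each color, but all 21 white, all 23 black, and all 24 crimson (fewer than 27), giving 21 + 27 + 27 + 23 + 24 = 122.
One more chip then forces some color to 28, so 122 + 1 = 123.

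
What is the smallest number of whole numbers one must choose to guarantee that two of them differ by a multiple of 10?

11

Two integers differ by a multiple of 10 exactly when they share a remainder mod 10.
There are 10 residue classes mod 10, so 10 integers can all lie in distinct classes.
One more integer must repeat a residue, giving a difference divisible by 10. So n = 10 + 1 = 11.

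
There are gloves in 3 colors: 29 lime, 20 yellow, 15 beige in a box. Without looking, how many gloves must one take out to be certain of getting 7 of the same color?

19

The worst case takes 6 gloves of each color without reaching 7 of any: 3 × 6 = 18.
The next glove must bring some color to 7, so 18 + 1 = 19.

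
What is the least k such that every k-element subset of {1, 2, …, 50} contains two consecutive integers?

26

Partition {1, …, 50} into 25 pairs: {1,2}, {3,4}, …, {49,50}.
Choosing 25 integers — say the 25 even numbers 2, 4, …, 50 — takes one from each pair and avoids the property.
Choosing 26 forces two into the same pair by pigeonhole, and those are consecutive. So 26.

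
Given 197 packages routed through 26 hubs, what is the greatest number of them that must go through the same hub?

The 197 packages fall into 26 hubs.
If each of the 26 hubs held at most 7, the total would be at most 26 × 7 = 182 < 197, a contradiction.
So at least one holds ⌈197/26⌉ = 8.

8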